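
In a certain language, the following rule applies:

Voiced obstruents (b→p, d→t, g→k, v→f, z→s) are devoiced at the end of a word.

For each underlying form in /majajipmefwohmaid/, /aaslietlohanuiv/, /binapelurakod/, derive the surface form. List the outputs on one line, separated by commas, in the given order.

/majajipmefwohmaid/: /d/ is a voiced obstruent in word-final position, so it devoices to [t]. → [majajipmefwohmait].
/aaslietlohanuiv/: /v/ is a voiced obstruent in word-final position, so it devoices to [f]. → [aaslietlohanuif].
/binapelurakod/: /d/ is a voiced obstruent in word-final position, so it devoices to [t]. → [binapelurakot].

majajipmefwohmait, aaslietlohanuif, binapelurakot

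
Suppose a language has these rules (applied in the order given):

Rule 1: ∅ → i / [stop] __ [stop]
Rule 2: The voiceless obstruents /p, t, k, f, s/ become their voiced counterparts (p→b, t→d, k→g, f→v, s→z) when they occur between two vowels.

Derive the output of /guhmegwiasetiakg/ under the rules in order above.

Rule 1 (stop-cluster i-epenthesis): /k/ and /g/ form a stop–stop cluster, so [i] is inserted between them. /guhmegwiasetiakg/ → guhmegwiasetiakig.
Rule 2 (intervocalic voicing): /s/ is a voiceless obstruent between vowels /a/ and /e/, so it voices to [z]. /t/ is a voiceless obstruent between vowels /e/ and /i/, so it voices to [d]. /k/ is a voiceless obstruent between vowels /a/ and /i/, so it voices to [g]. /guhmegwiasetiakig/ → guhmegwiazediagig.

guhmegwiazediagig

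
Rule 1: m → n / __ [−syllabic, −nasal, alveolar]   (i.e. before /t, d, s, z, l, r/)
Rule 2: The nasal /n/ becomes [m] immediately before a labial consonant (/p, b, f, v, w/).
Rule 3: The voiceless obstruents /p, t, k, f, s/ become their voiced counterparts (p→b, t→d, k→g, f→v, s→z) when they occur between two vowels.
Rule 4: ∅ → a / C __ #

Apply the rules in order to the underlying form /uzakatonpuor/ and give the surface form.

Rule 1 (nasal place assimilation): no segment meets the environment; /uzakatonpuor/ is unchanged.
Rule 2 (nasal place assimilation): /n/ precedes the labial consonant /p/, so it assimilates in place to [m]. /uzakatonpuor/ → uzakatompuor.
Rule 3 (intervocalic voicing): /k/ is a voiceless obstruent between vowels /a/ and /a/, so it voices to [g]. /t/ is a voiceless obstruent between vowels /a/ and /o/, so it voices to [d]. /uzakatompuor/ → uzagadompuor.
Rule 4 (final a-epenthesis): the form ends in the consonant /r/, so [a] is inserted word-finally. /uzagadompuor/ → uzagadompuora.

uzagadompuora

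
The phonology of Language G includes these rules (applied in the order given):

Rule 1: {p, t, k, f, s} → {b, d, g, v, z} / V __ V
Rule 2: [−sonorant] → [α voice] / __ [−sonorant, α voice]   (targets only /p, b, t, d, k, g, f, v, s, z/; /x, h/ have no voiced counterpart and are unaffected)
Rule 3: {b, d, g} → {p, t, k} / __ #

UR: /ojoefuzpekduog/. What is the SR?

ojoevuspegduok

Rule 1 (intervocalic voicing): /f/ is a voiceless obstruent between vowels /e/ and /u/, so it voices to [v]. /ojoefuzpekduog/ → ojoevuzpekduog.
Rule 2 (regressive voicing assimilation): /z/ precedes the voiceless obstruent /p/, so it devoices to [s] by assimilation. /k/ precedes the voiced obstruent /d/, so it voices to [g] by assimilation. /ojoevuzpekduog/ → ojoevuspegduog.
Rule 3 (final devoicing): /g/ is a voiced stop in word-final position, so it devoices to [k]. /ojoevuspegduog/ → ojoevuspegduok.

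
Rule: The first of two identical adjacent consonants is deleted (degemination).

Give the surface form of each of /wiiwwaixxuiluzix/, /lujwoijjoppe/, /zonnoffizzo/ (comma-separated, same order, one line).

wiiwaixuiluzix, lujwoijope, zonofizo

/wiiwwaixxuiluzix/: /ww/ is a geminate; the first /w/ deletes. /xx/ is a geminate; the first /x/ deletes. → [wiiwaixuiluzix].
/lujwoijjoppe/: /jj/ is a geminate; the first /j/ deletes. /pp/ is a geminate; the first /p/ deletes. → [lujwoijope].
/zonnoffizzo/: /nn/ is a geminate; the first /n/ deletes. /ff/ is a geminate; the first /f/ deletes. /zz/ is a geminate; the first /z/ deletes. → [zonofizo].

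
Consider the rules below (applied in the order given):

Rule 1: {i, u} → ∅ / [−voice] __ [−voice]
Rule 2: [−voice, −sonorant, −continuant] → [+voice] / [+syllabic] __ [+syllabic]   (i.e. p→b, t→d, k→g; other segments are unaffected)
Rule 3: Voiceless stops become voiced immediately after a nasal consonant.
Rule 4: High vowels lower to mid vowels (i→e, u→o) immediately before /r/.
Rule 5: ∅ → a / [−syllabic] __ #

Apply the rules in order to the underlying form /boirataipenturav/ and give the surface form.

boeradaibendorava

Rule 1 (high vowel syncope): no segment meets the environment; /boirataipenturav/ is unchanged.
Rule 2 (intervocalic voicing): /t/ is a voiceless stop between vowels /a/ and /a/, so it voices to [d]. /p/ is a voiceless stop between vowels /i/ and /e/, so it voices to [b]. /boirataipenturav/ → boiradaibenturav.
Rule 3 (post-nasal voicing): /t/ is a voiceless stop immediately after the nasal /n/, so it voices to [d]. /boiradaibenturav/ → boiradaibendurav.
Rule 4 (pre-rhotic lowering): /i/ is a high vowel immediately before /r/, so it lowers to [e]. /u/ is a high vowel immediately before /r/, so it lowers to [o]. /boiradaibendurav/ → boeradaibendorav.
Rule 5 (final a-epenthesis): the form ends in the consonant /v/, so [a] is inserted word-finally. /boeradaibendorav/ → boeradaibendorava.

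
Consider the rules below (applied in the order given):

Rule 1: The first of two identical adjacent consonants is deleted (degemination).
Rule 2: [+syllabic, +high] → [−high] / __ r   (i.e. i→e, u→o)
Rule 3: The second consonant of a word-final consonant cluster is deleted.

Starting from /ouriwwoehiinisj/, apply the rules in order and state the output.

ooriwoehiinis

Rule 1 (degemination): /ww/ is a geminate; the first /w/ deletes. /ouriwwoehiinisj/ → ouriwoehiinisj.
Rule 2 (pre-rhotic lowering): /u/ is a high vowel immediately before /r/, so it lowers to [o]. /ouriwoehiinisj/ → ooriwoehiinisj.
Rule 3 (final cluster simplification): /j/ is the second consonant of a word-final cluster /sj/, so it deletes. /ooriwoehiinisj/ → ooriwoehiinis.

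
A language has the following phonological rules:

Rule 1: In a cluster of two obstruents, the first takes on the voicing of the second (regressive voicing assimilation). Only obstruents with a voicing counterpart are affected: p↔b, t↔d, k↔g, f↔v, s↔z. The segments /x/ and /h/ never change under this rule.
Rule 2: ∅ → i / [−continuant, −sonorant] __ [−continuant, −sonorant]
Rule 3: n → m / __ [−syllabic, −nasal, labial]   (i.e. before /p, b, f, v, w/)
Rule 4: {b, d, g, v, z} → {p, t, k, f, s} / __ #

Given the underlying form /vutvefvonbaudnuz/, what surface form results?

Rule 1 (regressive voicing assimilation): /t/ precedes the voiced obstruent /v/, so it voices to [d] by assimilation. /f/ precedes the voiced obstruent /v/, so it voices to [v] by assimilation. /vutvefvonbaudnuz/ → vudvevvonbaudnuz.
Rule 2 (stop-cluster i-epenthesis): no segment meets the environment; /vudvevvonbaudnuz/ is unchanged.
Rule 3 (nasal place assimilation): /n/ precedes the labial consonant /b/, so it assimilates in place to [m]. /vudvevvonbaudnuz/ → vudvevvombaudnuz.
Rule 4 (final devoicing): /z/ is a voiced obstruent in word-final position, so it devoices to [s]. /vudvevvombaudnuz/ → vudvevvombaudnus.

vudvevvombaudnus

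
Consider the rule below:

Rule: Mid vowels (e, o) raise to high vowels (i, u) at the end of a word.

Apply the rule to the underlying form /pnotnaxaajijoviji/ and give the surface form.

pnotnaxaajijoviji

No segment of /pnotnaxaajijoviji/ meets the structural description of the rule, so the form surfaces unchanged.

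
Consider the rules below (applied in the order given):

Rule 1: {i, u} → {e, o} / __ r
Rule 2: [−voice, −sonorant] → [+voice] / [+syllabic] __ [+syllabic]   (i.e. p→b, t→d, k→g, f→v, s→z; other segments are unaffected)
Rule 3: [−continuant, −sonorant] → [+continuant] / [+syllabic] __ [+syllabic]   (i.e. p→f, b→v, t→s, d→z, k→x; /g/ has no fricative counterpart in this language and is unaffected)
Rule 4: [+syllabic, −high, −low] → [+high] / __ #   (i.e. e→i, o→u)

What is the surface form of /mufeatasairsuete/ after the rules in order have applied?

Rule 1 (pre-rhotic lowering): /i/ is a high vowel immediately before /r/, so it lowers to [e]. /mufeatasairsuete/ → mufeatasaersuete.
Rule 2 (intervocalic voicing): /f/ is a voiceless obstruent between vowels /u/ and /e/, so it voices to [v]. /t/ is a voiceless obstruent between vowels /a/ and /a/, so it voices to [d]. /s/ is a voiceless obstruent between vowels /a/ and /a/, so it voices to [z]. /t/ is a voiceless obstruent between vowels /e/ and /e/, so it voices to [d]. /mufeatasaersuete/ → muveadazaersuede.
Rule 3 (intervocalic spirantization): /d/ is a stop between vowels /a/ and /a/, so it spirantizes to the fricative [z]. /d/ is a stop between vowels /e/ and /e/, so it spirantizes to the fricative [z]. /muveadazaersuede/ → muveazazaersueze.
Rule 4 (final vowel raising): /e/ is a mid vowel in word-final position, so it raises to [i]. /muveazazaersueze/ → muveazazaersuezi.

muveazazaersuezi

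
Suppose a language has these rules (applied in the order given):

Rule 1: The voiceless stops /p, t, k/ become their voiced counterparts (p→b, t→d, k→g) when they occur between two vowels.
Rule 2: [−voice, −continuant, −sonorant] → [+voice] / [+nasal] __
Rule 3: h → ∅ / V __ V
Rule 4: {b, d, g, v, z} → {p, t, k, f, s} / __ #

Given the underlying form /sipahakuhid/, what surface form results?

sibaaguit

Rule 1 (intervocalic voicing): /p/ is a voiceless stop between vowels /i/ and /a/, so it voices to [b]. /k/ is a voiceless stop between vowels /a/ and /u/, so it voices to [g]. /sipahakuhid/ → sibahaguhid.
Rule 2 (post-nasal voicing): no segment meets the environment; /sibahaguhid/ is unchanged.
Rule 3 (intervocalic h-deletion): /h/ occurs between vowels /a/ and /a/, so it deletes. /h/ occurs between vowels /u/ and /i/, so it deletes. /sibahaguhid/ → sibaaguid.
Rule 4 (final devoicing): /d/ is a voiced obstruent in word-final position, so it devoices to [t]. /sibaaguid/ → sibaaguit.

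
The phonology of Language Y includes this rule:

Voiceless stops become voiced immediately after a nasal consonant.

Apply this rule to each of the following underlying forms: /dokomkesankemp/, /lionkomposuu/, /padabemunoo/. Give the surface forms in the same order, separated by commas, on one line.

dokomgesangemb, liongombosuu, padabemunoo

/dokomkesankemp/: /k/ is a voiceless stop immediately after the nasal /m/, so it voices to [g]. /k/ is a voiceless stop immediately after the nasal /n/, so it voices to [g]. /p/ is a voiceless stop immediately after the nasal /m/, so it voices to [b]. → [dokomgesangemb].
/lionkomposuu/: /k/ is a voiceless stop immediately after the nasal /n/, so it voices to [g]. /p/ is a voiceless stop immediately after the nasal /m/, so it voices to [b]. → [liongombosuu].
/padabemunoo/: the rule's environment is not met; surfaces unchanged as [padabemunoo].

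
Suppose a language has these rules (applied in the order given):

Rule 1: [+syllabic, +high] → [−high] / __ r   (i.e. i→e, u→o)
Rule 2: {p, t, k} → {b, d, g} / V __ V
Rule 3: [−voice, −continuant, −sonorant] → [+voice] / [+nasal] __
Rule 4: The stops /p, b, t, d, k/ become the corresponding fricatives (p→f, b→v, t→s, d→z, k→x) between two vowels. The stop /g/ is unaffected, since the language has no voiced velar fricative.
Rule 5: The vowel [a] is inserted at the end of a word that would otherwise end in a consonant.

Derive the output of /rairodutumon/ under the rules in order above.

raerozuzumona

Rule 1 (pre-rhotic lowering): /i/ is a high vowel immediately before /r/, so it lowers to [e]. /rairodutumon/ → raerodutumon.
Rule 2 (intervocalic voicing): /t/ is a voiceless stop between vowels /u/ and /u/, so it voices to [d]. /raerodutumon/ → raerodudumon.
Rule 3 (post-nasal voicing): no segment meets the environment; /raerodudumon/ is unchanged.
Rule 4 (intervocalic spirantization): /d/ is a stop between vowels /o/ and /u/, so it spirantizes to the fricative [z]. /d/ is a stop between vowels /u/ and /u/, so it spirantizes to the fricative [z]. /raerodudumon/ → raerozuzumon.
Rule 5 (final a-epenthesis): the form ends in the consonant /n/, so [a] is inserted word-finally. /raerozuzumon/ → raerozuzumona.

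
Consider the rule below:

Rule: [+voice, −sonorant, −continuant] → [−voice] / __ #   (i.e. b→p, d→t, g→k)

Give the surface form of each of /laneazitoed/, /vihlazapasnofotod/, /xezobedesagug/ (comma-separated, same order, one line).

laneazitoet, vihlazapasnofotot, xezobedesaguk

/laneazitoed/: /d/ is a voiced stop in word-final position, so it devoices to [t]. → [laneazitoet].
/vihlazapasnofotod/: /d/ is a voiced stop in word-final position, so it devoices to [t]. → [vihlazapasnofotot].
/xezobedesagug/: /g/ is a voiced stop in word-final position, so it devoices to [k]. → [xezobedesaguk].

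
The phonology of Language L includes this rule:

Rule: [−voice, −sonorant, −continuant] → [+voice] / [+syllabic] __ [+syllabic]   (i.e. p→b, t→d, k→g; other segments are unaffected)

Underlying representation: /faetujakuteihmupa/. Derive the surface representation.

faedujagudeihmuba

/t/ is a voiceless stop between vowels /e/ and /u/, so it voices to [d].
/k/ is a voiceless stop between vowels /a/ and /u/, so it voices to [g].
/t/ is a voiceless stop between vowels /u/ and /e/, so it voices to [d].
/p/ is a voiceless stop between vowels /u/ and /a/, so it voices to [b].
Surface form: [faedujagudeihmuba].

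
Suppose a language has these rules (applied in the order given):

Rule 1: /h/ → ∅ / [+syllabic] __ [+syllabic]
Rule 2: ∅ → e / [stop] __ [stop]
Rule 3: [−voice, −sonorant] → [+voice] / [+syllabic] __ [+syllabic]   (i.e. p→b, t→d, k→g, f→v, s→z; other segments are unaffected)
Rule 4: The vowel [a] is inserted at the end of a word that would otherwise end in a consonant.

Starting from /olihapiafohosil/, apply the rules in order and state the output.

Rule 1 (intervocalic h-deletion): /h/ occurs between vowels /i/ and /a/, so it deletes. /h/ occurs between vowels /o/ and /o/, so it deletes. /olihapiafohosil/ → oliapiafoosil.
Rule 2 (stop-cluster e-epenthesis): no segment meets the environment; /oliapiafoosil/ is unchanged.
Rule 3 (intervocalic voicing): /p/ is a voiceless obstruent between vowels /a/ and /i/, so it voices to [b]. /f/ is a voiceless obstruent between vowels /a/ and /o/, so it voices to [v]. /s/ is a voiceless obstruent between vowels /o/ and /i/, so it voices to [z]. /oliapiafoosil/ → oliabiavoozil.
Rule 4 (final a-epenthesis): the form ends in the consonant /l/, so [a] is inserted word-finally. /oliabiavoozil/ → oliabiavoozila.

oliabiavoozila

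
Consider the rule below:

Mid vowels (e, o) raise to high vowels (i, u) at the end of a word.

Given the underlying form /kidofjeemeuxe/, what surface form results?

/e/ is a mid vowel in word-final position, so it raises to [i].
The other instances of /o/, /e/ do not occur in the required environment and remain unchanged.
Surface form: [kidofjeemeuxi].

kidofjeemeuxi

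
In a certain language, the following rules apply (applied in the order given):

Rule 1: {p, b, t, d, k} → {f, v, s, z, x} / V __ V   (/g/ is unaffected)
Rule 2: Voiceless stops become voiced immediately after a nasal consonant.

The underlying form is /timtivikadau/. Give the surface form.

Rule 1 (intervocalic spirantization): /k/ is a stop between vowels /i/ and /a/, so it spirantizes to the fricative [x]. /d/ is a stop between vowels /a/ and /a/, so it spirantizes to the fricative [z]. /timtivikadau/ → timtivixazau.
Rule 2 (post-nasal voicing): /t/ is a voiceless stop immediately after the nasal /m/, so it voices to [d]. /timtivixazau/ → timdivixazau.

timdivixazau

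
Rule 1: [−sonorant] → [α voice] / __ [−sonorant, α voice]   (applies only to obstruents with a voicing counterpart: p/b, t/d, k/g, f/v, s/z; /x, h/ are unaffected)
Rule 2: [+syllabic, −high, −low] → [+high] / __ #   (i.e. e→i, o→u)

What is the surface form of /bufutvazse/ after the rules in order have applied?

bufudvassi

Rule 1 (regressive voicing assimilation): /t/ precedes the voiced obstruent /v/, so it voices to [d] by assimilation. /z/ precedes the voiceless obstruent /s/, so it devoices to [s] by assimilation. /bufutvazse/ → bufudvasse.
Rule 2 (final vowel raising): /e/ is a mid vowel in word-final position, so it raises to [i]. /bufudvasse/ → bufudvassi.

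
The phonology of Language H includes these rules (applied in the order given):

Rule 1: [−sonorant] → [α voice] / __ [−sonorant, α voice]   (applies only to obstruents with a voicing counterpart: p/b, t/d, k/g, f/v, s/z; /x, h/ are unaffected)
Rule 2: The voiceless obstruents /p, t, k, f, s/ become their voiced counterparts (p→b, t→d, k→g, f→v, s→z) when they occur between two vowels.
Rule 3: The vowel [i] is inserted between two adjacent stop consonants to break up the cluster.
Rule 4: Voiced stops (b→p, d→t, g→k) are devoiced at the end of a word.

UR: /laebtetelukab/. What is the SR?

laepitedelugap

Rule 1 (regressive voicing assimilation): /b/ precedes the voiceless obstruent /t/, so it devoices to [p] by assimilation. /laebtetelukab/ → laeptetelukab.
Rule 2 (intervocalic voicing): /t/ is a voiceless obstruent between vowels /e/ and /e/, so it voices to [d]. /k/ is a voiceless obstruent between vowels /u/ and /a/, so it voices to [g]. /laeptetelukab/ → laeptedelugab.
Rule 3 (stop-cluster i-epenthesis): /p/ and /t/ form a stop–stop cluster, so [i] is inserted between them. /laeptedelugab/ → laepitedelugab.
Rule 4 (final devoicing): /b/ is a voiced stop in word-final position, so it devoices to [p]. /laepitedelugab/ → laepitedelugap.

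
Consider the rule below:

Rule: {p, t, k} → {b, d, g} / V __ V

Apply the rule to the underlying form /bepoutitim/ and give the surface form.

beboudidim

/p/ is a voiceless stop between vowels /e/ and /o/, so it voices to [b].
/t/ is a voiceless stop between vowels /u/ and /i/, so it voices to [d].
/t/ is a voiceless stop between vowels /i/ and /i/, so it voices to [d].
Surface form: [beboudidim].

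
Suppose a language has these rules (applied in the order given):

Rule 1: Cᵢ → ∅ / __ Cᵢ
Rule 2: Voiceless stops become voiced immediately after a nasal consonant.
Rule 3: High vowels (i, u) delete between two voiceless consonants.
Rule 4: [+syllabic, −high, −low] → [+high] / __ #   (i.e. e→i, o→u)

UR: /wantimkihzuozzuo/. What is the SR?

wandimgihzuozuu

Rule 1 (degemination): /zz/ is a geminate; the first /z/ deletes. /wantimkihzuozzuo/ → wantimkihzuozuo.
Rule 2 (post-nasal voicing): /t/ is a voiceless stop immediately after the nasal /n/, so it voices to [d]. /k/ is a voiceless stop immediately after the nasal /m/, so it voices to [g]. /wantimkihzuozuo/ → wandimgihzuozuo.
Rule 3 (high vowel syncope): no segment meets the environment; /wandimgihzuozuo/ is unchanged.
Rule 4 (final vowel raising): /o/ is a mid vowel in word-final position, so it raises to [u]. /wandimgihzuozuo/ → wandimgihzuozuu.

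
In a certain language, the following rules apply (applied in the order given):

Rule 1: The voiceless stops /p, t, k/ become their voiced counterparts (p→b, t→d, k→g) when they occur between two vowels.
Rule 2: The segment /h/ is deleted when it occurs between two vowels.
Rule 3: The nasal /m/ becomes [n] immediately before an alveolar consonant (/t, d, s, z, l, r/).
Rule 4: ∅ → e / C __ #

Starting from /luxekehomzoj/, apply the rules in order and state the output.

Rule 1 (intervocalic voicing): /k/ is a voiceless stop between vowels /e/ and /e/, so it voices to [g]. /luxekehomzoj/ → luxegehomzoj.
Rule 2 (intervocalic h-deletion): /h/ occurs between vowels /e/ and /o/, so it deletes. /luxegehomzoj/ → luxegeomzoj.
Rule 3 (nasal place assimilation): /m/ precedes the alveolar consonant /z/, so it assimilates in place to [n]. /luxegeomzoj/ → luxegeonzoj.
Rule 4 (final e-epenthesis): the form ends in the consonant /j/, so [e] is inserted word-finally. /luxegeonzoj/ → luxegeonzoje.

luxegeonzoje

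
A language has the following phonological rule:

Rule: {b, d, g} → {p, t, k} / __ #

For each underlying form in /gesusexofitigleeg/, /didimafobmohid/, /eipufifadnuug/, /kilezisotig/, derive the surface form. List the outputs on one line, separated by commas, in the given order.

/gesusexofitigleeg/: /g/ is a voiced stop in word-final position, so it devoices to [k]. → [gesusexofitigleek].
/didimafobmohid/: /d/ is a voiced stop in word-final position, so it devoices to [t]. → [didimafobmohit].
/eipufifadnuug/: /g/ is a voiced stop in word-final position, so it devoices to [k]. → [eipufifadnuuk].
/kilezisotig/: /g/ is a voiced stop in word-final position, so it devoices to [k]. → [kilezisotik].

gesusexofitigleek, didimafobmohit, eipufifadnuuk, kilezisotik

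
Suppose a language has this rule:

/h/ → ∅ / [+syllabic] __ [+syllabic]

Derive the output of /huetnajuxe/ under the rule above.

huetnajuxe

No segment of /huetnajuxe/ meets the structural description of the rule, so the form surfaces unchanged.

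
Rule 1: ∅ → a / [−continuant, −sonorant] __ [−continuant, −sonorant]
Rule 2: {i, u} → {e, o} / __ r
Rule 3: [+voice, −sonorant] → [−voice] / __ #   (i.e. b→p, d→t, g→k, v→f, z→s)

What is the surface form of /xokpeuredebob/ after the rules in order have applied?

xokapeoredebop

Rule 1 (stop-cluster a-epenthesis): /k/ and /p/ form a stop–stop cluster, so [a] is inserted between them. /xokpeuredebob/ → xokapeuredebob.
Rule 2 (pre-rhotic lowering): /u/ is a high vowel immediately before /r/, so it lowers to [o]. /xokapeuredebob/ → xokapeoredebob.
Rule 3 (final devoicing): /b/ is a voiced obstruent in word-final position, so it devoices to [p]. /xokapeoredebob/ → xokapeoredebop.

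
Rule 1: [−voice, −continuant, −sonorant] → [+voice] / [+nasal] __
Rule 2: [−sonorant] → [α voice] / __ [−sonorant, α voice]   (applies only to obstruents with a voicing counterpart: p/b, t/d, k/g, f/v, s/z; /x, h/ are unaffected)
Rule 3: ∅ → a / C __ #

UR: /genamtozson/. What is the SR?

Rule 1 (post-nasal voicing): /t/ is a voiceless stop immediately after the nasal /m/, so it voices to [d]. /genamtozson/ → genamdozson.
Rule 2 (regressive voicing assimilation): /z/ precedes the voiceless obstruent /s/, so it devoices to [s] by assimilation. /genamdozson/ → genamdosson.
Rule 3 (final a-epenthesis): the form ends in the consonant /n/, so [a] is inserted word-finally. /genamdosson/ → genamdossona.

genamdossona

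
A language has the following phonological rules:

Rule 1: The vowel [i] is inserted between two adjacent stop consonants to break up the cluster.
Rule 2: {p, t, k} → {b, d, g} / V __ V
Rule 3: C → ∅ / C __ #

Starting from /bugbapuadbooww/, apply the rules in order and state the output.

bugibabuadiboow

Rule 1 (stop-cluster i-epenthesis): /g/ and /b/ form a stop–stop cluster, so [i] is inserted between them. /d/ and /b/ form a stop–stop cluster, so [i] is inserted between them. /bugbapuadbooww/ → bugibapuadibooww.
Rule 2 (intervocalic voicing): /p/ is a voiceless stop between vowels /a/ and /u/, so it voices to [b]. /bugibapuadibooww/ → bugibabuadibooww.
Rule 3 (final cluster simplification): /w/ is the second consonant of a word-final cluster /ww/, so it deletes. /bugibabuadibooww/ → bugibabuadiboow.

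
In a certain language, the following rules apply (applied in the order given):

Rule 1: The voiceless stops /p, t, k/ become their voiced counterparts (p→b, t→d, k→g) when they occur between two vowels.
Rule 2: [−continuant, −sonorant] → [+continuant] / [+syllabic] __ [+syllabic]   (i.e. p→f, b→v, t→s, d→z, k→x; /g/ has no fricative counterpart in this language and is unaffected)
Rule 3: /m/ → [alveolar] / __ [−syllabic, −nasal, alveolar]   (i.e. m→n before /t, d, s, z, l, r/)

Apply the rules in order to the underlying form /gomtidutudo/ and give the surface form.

Rule 1 (intervocalic voicing): /t/ is a voiceless stop between vowels /u/ and /u/, so it voices to [d]. /gomtidutudo/ → gomtidududo.
Rule 2 (intervocalic spirantization): /d/ is a stop between vowels /i/ and /u/, so it spirantizes to the fricative [z]. /d/ is a stop between vowels /u/ and /u/, so it spirantizes to the fricative [z]. /d/ is a stop between vowels /u/ and /o/, so it spirantizes to the fricative [z]. /gomtidududo/ → gomtizuzuzo.
Rule 3 (nasal place assimilation): /m/ precedes the alveolar consonant /t/, so it assimilates in place to [n]. /gomtizuzuzo/ → gontizuzuzo.

gontizuzuzo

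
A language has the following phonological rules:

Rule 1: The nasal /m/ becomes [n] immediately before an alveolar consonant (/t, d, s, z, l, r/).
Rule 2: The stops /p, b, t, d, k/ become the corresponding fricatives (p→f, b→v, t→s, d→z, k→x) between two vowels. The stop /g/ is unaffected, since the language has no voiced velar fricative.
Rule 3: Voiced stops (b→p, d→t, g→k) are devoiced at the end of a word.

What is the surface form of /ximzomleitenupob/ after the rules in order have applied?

xinzonleisenufop

Rule 1 (nasal place assimilation): /m/ precedes the alveolar consonant /z/, so it assimilates in place to [n]. /m/ precedes the alveolar consonant /l/, so it assimilates in place to [n]. /ximzomleitenupob/ → xinzonleitenupob.
Rule 2 (intervocalic spirantization): /t/ is a stop between vowels /i/ and /e/, so it spirantizes to the fricative [s]. /p/ is a stop between vowels /u/ and /o/, so it spirantizes to the fricative [f]. /xinzonleitenupob/ → xinzonleisenufob.
Rule 3 (final devoicing): /b/ is a voiced stop in word-final position, so it devoices to [p]. /xinzonleisenufob/ → xinzonleisenufop.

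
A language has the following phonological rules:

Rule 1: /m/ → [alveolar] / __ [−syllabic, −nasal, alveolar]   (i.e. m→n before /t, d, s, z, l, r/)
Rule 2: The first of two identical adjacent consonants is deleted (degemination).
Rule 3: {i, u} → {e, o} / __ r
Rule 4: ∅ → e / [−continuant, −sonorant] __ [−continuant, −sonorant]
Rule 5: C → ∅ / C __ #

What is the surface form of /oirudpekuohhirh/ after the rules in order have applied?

oerudepekuoher

Rule 1 (nasal place assimilation): no segment meets the environment; /oirudpekuohhirh/ is unchanged.
Rule 2 (degemination): /hh/ is a geminate; the first /h/ deletes. /oirudpekuohhirh/ → oirudpekuohirh.
Rule 3 (pre-rhotic lowering): /i/ is a high vowel immediately before /r/, so it lowers to [e]. /i/ is a high vowel immediately before /r/, so it lowers to [e]. /oirudpekuohirh/ → oerudpekuoherh.
Rule 4 (stop-cluster e-epenthesis): /d/ and /p/ form a stop–stop cluster, so [e] is inserted between them. /oerudpekuoherh/ → oerudepekuoherh.
Rule 5 (final cluster simplification): /h/ is the second consonant of a word-final cluster /rh/, so it deletes. /oerudepekuoherh/ → oerudepekuoher.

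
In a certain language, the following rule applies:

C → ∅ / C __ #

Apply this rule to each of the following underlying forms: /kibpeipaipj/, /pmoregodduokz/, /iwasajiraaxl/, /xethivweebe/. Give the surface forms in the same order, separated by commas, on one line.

kibpeipaip, pmoregodduok, iwasajiraax, xethivweebe

/kibpeipaipj/: /j/ is the second consonant of a word-final cluster /pj/, so it deletes. → [kibpeipaip].
/pmoregodduokz/: /z/ is the second consonant of a word-final cluster /kz/, so it deletes. → [pmoregodduok].
/iwasajiraaxl/: /l/ is the second consonant of a word-final cluster /xl/, so it deletes. → [iwasajiraax].
/xethivweebe/: the rule's environment is not met; surfaces unchanged as [xethivweebe].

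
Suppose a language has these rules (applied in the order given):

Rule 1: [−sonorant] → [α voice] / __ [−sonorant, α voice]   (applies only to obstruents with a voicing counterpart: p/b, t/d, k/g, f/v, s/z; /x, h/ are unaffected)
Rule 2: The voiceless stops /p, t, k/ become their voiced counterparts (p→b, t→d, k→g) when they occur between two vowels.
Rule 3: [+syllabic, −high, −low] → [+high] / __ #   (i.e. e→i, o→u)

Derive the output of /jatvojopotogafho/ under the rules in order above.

jadvojobodogafhu

Rule 1 (regressive voicing assimilation): /t/ precedes the voiced obstruent /v/, so it voices to [d] by assimilation. /jatvojopotogafho/ → jadvojopotogafho.
Rule 2 (intervocalic voicing): /p/ is a voiceless stop between vowels /o/ and /o/, so it voices to [b]. /t/ is a voiceless stop between vowels /o/ and /o/, so it voices to [d]. /jadvojopotogafho/ → jadvojobodogafho.
Rule 3 (final vowel raising): /o/ is a mid vowel in word-final position, so it raises to [u]. /jadvojobodogafho/ → jadvojobodogafhu.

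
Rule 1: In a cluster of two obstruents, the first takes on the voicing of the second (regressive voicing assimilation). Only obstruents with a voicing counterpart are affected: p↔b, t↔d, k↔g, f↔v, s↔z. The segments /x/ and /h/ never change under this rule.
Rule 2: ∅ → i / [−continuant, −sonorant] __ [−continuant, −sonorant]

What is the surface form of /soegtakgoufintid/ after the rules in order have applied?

Rule 1 (regressive voicing assimilation): /g/ precedes the voiceless obstruent /t/, so it devoices to [k] by assimilation. /k/ precedes the voiced obstruent /g/, so it voices to [g] by assimilation. /soegtakgoufintid/ → soektaggoufintid.
Rule 2 (stop-cluster i-epenthesis): /k/ and /t/ form a stop–stop cluster, so [i] is inserted between them. /g/ and /g/ form a stop–stop cluster, so [i] is inserted between them. /soektaggoufintid/ → soekitagigoufintid.

soekitagigoufintid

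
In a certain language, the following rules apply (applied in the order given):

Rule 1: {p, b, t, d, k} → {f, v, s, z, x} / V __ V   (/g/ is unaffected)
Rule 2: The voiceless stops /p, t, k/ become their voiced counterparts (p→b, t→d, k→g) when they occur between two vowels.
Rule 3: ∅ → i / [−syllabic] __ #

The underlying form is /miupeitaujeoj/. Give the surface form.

miufeisaujeoji

Rule 1 (intervocalic spirantization): /p/ is a stop between vowels /u/ and /e/, so it spirantizes to the fricative [f]. /t/ is a stop between vowels /i/ and /a/, so it spirantizes to the fricative [s]. /miupeitaujeoj/ → miufeisaujeoj.
Rule 2 (intervocalic voicing): no segment meets the environment; /miufeisaujeoj/ is unchanged.
Rule 3 (final i-epenthesis): the form ends in the consonant /j/, so [i] is inserted word-finally. /miufeisaujeoj/ → miufeisaujeoji.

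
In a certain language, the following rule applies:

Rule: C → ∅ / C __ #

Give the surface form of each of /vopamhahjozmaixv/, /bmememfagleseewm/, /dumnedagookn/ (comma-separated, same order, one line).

/vopamhahjozmaixv/: /v/ is the second consonant of a word-final cluster /xv/, so it deletes. → [vopamhahjozmaix].
/bmememfagleseewm/: /m/ is the second consonant of a word-final cluster /wm/, so it deletes. → [bmememfagleseew].
/dumnedagookn/: /n/ is the second consonant of a word-final cluster /kn/, so it deletes. → [dumnedagook].

vopamhahjozmaix, bmememfagleseew, dumnedagook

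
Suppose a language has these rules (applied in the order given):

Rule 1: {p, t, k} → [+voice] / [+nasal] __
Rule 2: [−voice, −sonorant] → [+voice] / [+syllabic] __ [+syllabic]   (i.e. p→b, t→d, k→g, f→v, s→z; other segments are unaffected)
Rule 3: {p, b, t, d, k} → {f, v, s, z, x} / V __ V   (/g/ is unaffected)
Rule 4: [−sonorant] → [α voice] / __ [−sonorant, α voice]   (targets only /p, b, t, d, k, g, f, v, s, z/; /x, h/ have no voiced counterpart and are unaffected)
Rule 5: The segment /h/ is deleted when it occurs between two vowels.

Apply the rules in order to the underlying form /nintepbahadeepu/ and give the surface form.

Rule 1 (post-nasal voicing): /t/ is a voiceless stop immediately after the nasal /n/, so it voices to [d]. /nintepbahadeepu/ → nindepbahadeepu.
Rule 2 (intervocalic voicing): /p/ is a voiceless obstruent between vowels /e/ and /u/, so it voices to [b]. /nindepbahadeepu/ → nindepbahadeebu.
Rule 3 (intervocalic spirantization): /d/ is a stop between vowels /a/ and /e/, so it spirantizes to the fricative [z]. /b/ is a stop between vowels /e/ and /u/, so it spirantizes to the fricative [v]. /nindepbahadeebu/ → nindepbahazeevu.
Rule 4 (regressive voicing assimilation): /p/ precedes the voiced obstruent /b/, so it voices to [b] by assimilation. /nindepbahazeevu/ → nindebbahazeevu.
Rule 5 (intervocalic h-deletion): /h/ occurs between vowels /a/ and /a/, so it deletes. /nindebbahazeevu/ → nindebbaazeevu.

nindebbaazeevu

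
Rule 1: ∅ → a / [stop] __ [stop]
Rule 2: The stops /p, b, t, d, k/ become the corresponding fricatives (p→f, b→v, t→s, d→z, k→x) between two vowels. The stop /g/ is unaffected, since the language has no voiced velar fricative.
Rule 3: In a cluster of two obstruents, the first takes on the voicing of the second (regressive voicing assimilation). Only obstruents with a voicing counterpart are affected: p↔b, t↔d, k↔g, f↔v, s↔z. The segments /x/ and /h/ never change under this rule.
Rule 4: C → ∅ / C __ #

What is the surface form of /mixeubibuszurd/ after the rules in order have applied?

Rule 1 (stop-cluster a-epenthesis): no segment meets the environment; /mixeubibuszurd/ is unchanged.
Rule 2 (intervocalic spirantization): /b/ is a stop between vowels /u/ and /i/, so it spirantizes to the fricative [v]. /b/ is a stop between vowels /i/ and /u/, so it spirantizes to the fricative [v]. /mixeubibuszurd/ → mixeuvivuszurd.
Rule 3 (regressive voicing assimilation): /s/ precedes the voiced obstruent /z/, so it voices to [z] by assimilation. /mixeuvivuszurd/ → mixeuvivuzzurd.
Rule 4 (final cluster simplification): /d/ is the second consonant of a word-final cluster /rd/, so it deletes. /mixeuvivuzzurd/ → mixeuvivuzzur.

mixeuvivuzzur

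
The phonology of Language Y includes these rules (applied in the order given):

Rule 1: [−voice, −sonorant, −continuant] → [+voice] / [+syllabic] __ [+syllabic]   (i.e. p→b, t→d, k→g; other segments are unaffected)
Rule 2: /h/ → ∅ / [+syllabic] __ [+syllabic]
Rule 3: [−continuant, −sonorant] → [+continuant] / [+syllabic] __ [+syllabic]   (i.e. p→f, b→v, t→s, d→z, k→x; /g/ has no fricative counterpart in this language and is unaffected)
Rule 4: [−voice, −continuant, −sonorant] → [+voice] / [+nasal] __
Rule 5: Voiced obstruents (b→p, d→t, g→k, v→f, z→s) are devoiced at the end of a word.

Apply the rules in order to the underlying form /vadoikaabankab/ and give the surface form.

vazoigaavangap

Rule 1 (intervocalic voicing): /k/ is a voiceless stop between vowels /i/ and /a/, so it voices to [g]. /vadoikaabankab/ → vadoigaabankab.
Rule 2 (intervocalic h-deletion): no segment meets the environment; /vadoigaabankab/ is unchanged.
Rule 3 (intervocalic spirantization): /d/ is a stop between vowels /a/ and /o/, so it spirantizes to the fricative [z]. /b/ is a stop between vowels /a/ and /a/, so it spirantizes to the fricative [v]. /vadoigaabankab/ → vazoigaavankab.
Rule 4 (post-nasal voicing): /k/ is a voiceless stop immediately after the nasal /n/, so it voices to [g]. /vazoigaavankab/ → vazoigaavangab.
Rule 5 (final devoicing): /b/ is a voiced obstruent in word-final position, so it devoices to [p]. /vazoigaavangab/ → vazoigaavangap.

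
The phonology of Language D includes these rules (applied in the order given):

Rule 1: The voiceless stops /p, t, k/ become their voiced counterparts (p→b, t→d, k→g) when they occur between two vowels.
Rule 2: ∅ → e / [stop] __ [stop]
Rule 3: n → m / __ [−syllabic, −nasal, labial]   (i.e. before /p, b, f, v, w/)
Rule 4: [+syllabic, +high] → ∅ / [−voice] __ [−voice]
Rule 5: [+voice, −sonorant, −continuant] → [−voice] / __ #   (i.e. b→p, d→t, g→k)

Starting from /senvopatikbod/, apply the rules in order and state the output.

Rule 1 (intervocalic voicing): /p/ is a voiceless stop between vowels /o/ and /a/, so it voices to [b]. /t/ is a voiceless stop between vowels /a/ and /i/, so it voices to [d]. /senvopatikbod/ → senvobadikbod.
Rule 2 (stop-cluster e-epenthesis): /k/ and /b/ form a stop–stop cluster, so [e] is inserted between them. /senvobadikbod/ → senvobadikebod.
Rule 3 (nasal place assimilation): /n/ precedes the labial consonant /v/, so it assimilates in place to [m]. /senvobadikebod/ → semvobadikebod.
Rule 4 (high vowel syncope): no segment meets the environment; /semvobadikebod/ is unchanged.
Rule 5 (final devoicing): /d/ is a voiced stop in word-final position, so it devoices to [t]. /semvobadikebod/ → semvobadikebot.

semvobadikebot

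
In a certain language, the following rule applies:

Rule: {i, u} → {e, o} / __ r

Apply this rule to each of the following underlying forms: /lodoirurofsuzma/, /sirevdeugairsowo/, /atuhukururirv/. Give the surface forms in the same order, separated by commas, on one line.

/lodoirurofsuzma/: /i/ is a high vowel immediately before /r/, so it lowers to [e]. /u/ is a high vowel immediately before /r/, so it lowers to [o]. → [lodoerorofsuzma].
/sirevdeugairsowo/: /i/ is a high vowel immediately before /r/, so it lowers to [e]. /i/ is a high vowel immediately before /r/, so it lowers to [e]. → [serevdeugaersowo].
/atuhukururirv/: /u/ is a high vowel immediately before /r/, so it lowers to [o]. /u/ is a high vowel immediately before /r/, so it lowers to [o]. /i/ is a high vowel immediately before /r/, so it lowers to [e]. → [atuhukororerv].

lodoerorofsuzma, serevdeugaersowo, atuhukororerv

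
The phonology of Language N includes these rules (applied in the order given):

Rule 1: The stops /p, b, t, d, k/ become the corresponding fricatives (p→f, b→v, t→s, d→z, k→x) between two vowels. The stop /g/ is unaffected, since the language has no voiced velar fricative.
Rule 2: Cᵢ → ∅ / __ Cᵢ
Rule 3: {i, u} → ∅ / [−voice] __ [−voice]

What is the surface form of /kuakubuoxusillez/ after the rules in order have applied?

kuaxuvuoxsilez

Rule 1 (intervocalic spirantization): /k/ is a stop between vowels /a/ and /u/, so it spirantizes to the fricative [x]. /b/ is a stop between vowels /u/ and /u/, so it spirantizes to the fricative [v]. /kuakubuoxusillez/ → kuaxuvuoxusillez.
Rule 2 (degemination): /ll/ is a geminate; the first /l/ deletes. /kuaxuvuoxusillez/ → kuaxuvuoxusilez.
Rule 3 (high vowel syncope): /u/ is a high vowel flanked by voiceless consonants /x/ and /s/, so it deletes. /kuaxuvuoxusilez/ → kuaxuvuoxsilez.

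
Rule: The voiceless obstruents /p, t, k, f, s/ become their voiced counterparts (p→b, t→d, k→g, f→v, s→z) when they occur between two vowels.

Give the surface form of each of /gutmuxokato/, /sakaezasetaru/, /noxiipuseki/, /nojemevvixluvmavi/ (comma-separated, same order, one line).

/gutmuxokato/: /k/ is a voiceless obstruent between vowels /o/ and /a/, so it voices to [g]. /t/ is a voiceless obstruent between vowels /a/ and /o/, so it voices to [d]. → [gutmuxogado].
/sakaezasetaru/: /k/ is a voiceless obstruent between vowels /a/ and /a/, so it voices to [g]. /s/ is a voiceless obstruent between vowels /a/ and /e/, so it voices to [z]. /t/ is a voiceless obstruent between vowels /e/ and /a/, so it voices to [d]. → [sagaezazedaru].
/noxiipuseki/: /p/ is a voiceless obstruent between vowels /i/ and /u/, so it voices to [b]. /s/ is a voiceless obstruent between vowels /u/ and /e/, so it voices to [z]. /k/ is a voiceless obstruent between vowels /e/ and /i/, so it voices to [g]. → [noxiibuzegi].
/nojemevvixluvmavi/: the rule's environment is not met; surfaces unchanged as [nojemevvixluvmavi].

gutmuxogado, sagaezazedaru, noxiibuzegi, nojemevvixluvmavi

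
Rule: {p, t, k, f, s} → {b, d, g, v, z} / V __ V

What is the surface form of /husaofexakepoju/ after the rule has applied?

huzaovexageboju

/s/ is a voiceless obstruent between vowels /u/ and /a/, so it voices to [z].
/f/ is a voiceless obstruent between vowels /o/ and /e/, so it voices to [v].
/k/ is a voiceless obstruent between vowels /a/ and /e/, so it voices to [g].
/p/ is a voiceless obstruent between vowels /e/ and /o/, so it voices to [b].
Surface form: [huzaovexageboju].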